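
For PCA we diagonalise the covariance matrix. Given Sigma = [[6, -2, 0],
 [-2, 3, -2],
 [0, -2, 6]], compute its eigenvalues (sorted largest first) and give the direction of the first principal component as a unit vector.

Step 1 — characteristic polynomial p(λ) = det(λI - Sigma) = λ³ - tr·λ² + c_1·λ - det, where tr = trace, c_1 = sum of the principal 2×2 minors, det = det(Sigma):
  tr = 6 + 3 + 6 = 15,
  c_1 = (6·3 - (-2)²) + (6·6 - (0)²) + (3·6 - (-2)²) = 14 + 36 + 14 = 64,
  det = 6·(3·6 - (-2)²) - (-2)·((-2)·6 - (-2)·(0)) + (0)·((-2)·(-2) - 3·(0)) = 6·(14) - (-2)·(-12) + (0)·(4) = 60.
  So p(λ) = λ³ - 15λ² + 64λ - 60.
Step 2 — look for an integer root (rational root theorem: any rational root is an integer divisor of 60). Testing λ = 6:
  p(6) = 216 - 540 + 384 - 60 = 0  ✓
  Dividing out (λ - 6): p(λ) = (λ - 6)(λ² - 9λ + 10).
Step 3 — remaining eigenvalues from the quadratic λ² - 9λ + 10 = 0:
  Δ = 9² - 4·10 = 81 - 40 = 41,  λ = (9 ± √41)/2 = (9 ± 6.4031)/2 ≈ 7.7016 or 1.2984.
  Sorted: λ_1 = 7.7016,  λ_2 = 6,  λ_3 = 1.2984  (check: sum = 15 = tr ✓).

Step 4 — unit eigenvector for λ_1 ≈ 7.7016: v spans the null space of (Sigma - λ_1 I), whose rows are
  r_1 = (-1.7016, -2, 0),  r_2 = (-2, -4.7016, -2),  r_3 = (0, -2, -1.7016).
  v is orthogonal to every row, so take v ∝ r_1 × r_2 = ((-2)·(-2) - (0)·(-4.7016), (0)·(-2) - (-1.7016)·(-2), (-1.7016)·(-4.7016) - (-2)·(-2)) ≈ (4, -3.4031, 4).
  Let u = (4, -3.4031, 4).
  ||u|| = √((4)² + (-3.4031)² + (4)²) = √(43.5813) ≈ 6.6016,  v_1 = u/||u|| ≈ (0.6059, -0.5155, 0.6059) (||v_1|| = 1).

λ_1 = 7.7016,  λ_2 = 6,  λ_3 = 1.2984;  v_1 ≈ (0.6059, -0.5155, 0.6059)


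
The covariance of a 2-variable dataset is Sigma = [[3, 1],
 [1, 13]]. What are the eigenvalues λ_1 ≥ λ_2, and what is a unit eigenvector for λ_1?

Step 1 — characteristic polynomial of 2×2 Sigma:
  det(Sigma - λI) = λ² - trace · λ + det = 0.
  trace = 3 + 13 = 16, det = 3·13 - (1)² = 38.
Step 2 — discriminant:
  Δ = trace² - 4·det = 256 - 152 = 104.
Step 3 — eigenvalues:
  λ = (trace ± √Δ)/2 = (16 ± 10.198)/2,
  λ_1 = 13.099,  λ_2 = 2.901.

Step 4 — unit eigenvector for λ_1: solve (Sigma - λ_1 I)v = 0. First row:
  (3 - 13.099)·v_x + (1)·v_y = 0, i.e. (-10.099)·v_x + (1)·v_y = 0,
  so v ∝ (b, λ_1 - a) = (1, 10.099) = u.
  ||u|| = √((1)² + (10.099)²) = √(102.9902) ≈ 10.1484,
  v_1 = u/||u|| ≈ (0.0985, 0.9951) (||v_1|| = 1).

λ_1 = 13.099,  λ_2 = 2.901;  v_1 ≈ (0.0985, 0.9951)


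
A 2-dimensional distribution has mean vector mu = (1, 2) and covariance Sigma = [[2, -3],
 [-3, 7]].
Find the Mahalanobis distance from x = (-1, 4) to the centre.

Step 1 — centre the observation: (x - mu) = (-2, 2).

Step 2 — invert Sigma. det(Sigma) = 2·7 - (-3)² = 5.
  Sigma^{-1} = (1/det) · [[d, -b], [-b, a]] = [[1.4, 0.6],
 [0.6, 0.4]].

Step 3 — form the quadratic (x - mu)^T · Sigma^{-1} · (x - mu):
  Sigma^{-1} · (x - mu) = (-1.6, -0.4).
  (x - mu)^T · [Sigma^{-1} · (x - mu)] = (-2)·(-1.6) + (2)·(-0.4) = 2.4.

Step 4 — take square root: d = √(2.4) ≈ 1.5492.

d(x, mu) = √(2.4) ≈ 1.5492


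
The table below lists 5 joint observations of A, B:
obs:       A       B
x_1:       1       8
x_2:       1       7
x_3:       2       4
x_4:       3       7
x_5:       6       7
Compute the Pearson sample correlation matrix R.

Step 1 — column means:
  mean(A) = (1 + 1 + 2 + 3 + 6) / 5 = 13/5 = 2.6
  mean(B) = (8 + 7 + 4 + 7 + 7) / 5 = 33/5 = 6.6

Step 2 — sample variances and covariances s[i,j] = (1/(n-1)) · Σ_k (x_{k,i} - mean_i) · (x_{k,j} - mean_j), with n-1 = 4:
  s[A,A] = ((-1.6)·(-1.6) + (-1.6)·(-1.6) + (-0.6)·(-0.6) + (0.4)·(0.4) + (3.4)·(3.4)) / 4 = 17.2/4 = 4.3
  s[A,B] = ((-1.6)·(1.4) + (-1.6)·(0.4) + (-0.6)·(-2.6) + (0.4)·(0.4) + (3.4)·(0.4)) / 4 = 0.2/4 = 0.05
  s[B,B] = ((1.4)·(1.4) + (0.4)·(0.4) + (-2.6)·(-2.6) + (0.4)·(0.4) + (0.4)·(0.4)) / 4 = 9.2/4 = 2.3
  Sample standard deviations s_i = √(s[i,i]):
  s(A) = √(4.3) = 2.0736
  s(B) = √(2.3) = 1.5166

Step 3 — r_{ij} = s_{ij} / (s_i · s_j):
  r[A,A] = 1 (diagonal).
  r[A,B] = 0.05 / (2.0736 · 1.5166) = 0.05 / 3.1448 = 0.0159
  r[B,B] = 1 (diagonal).

R is symmetric with unit diagonal. Assembling:

R = [[1, 0.0159],
 [0.0159, 1]]


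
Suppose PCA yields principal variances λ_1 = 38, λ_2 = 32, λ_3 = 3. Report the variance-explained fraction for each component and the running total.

Step 1 — total variance = trace(Sigma) = Σ λ_i = 38 + 32 + 3 = 73.

Step 2 — fraction explained by component i = λ_i / Σ λ:
  PC1: 38/73 = 0.5205
  PC2: 32/73 = 0.4384
  PC3: 3/73 = 0.0411

Step 3 — cumulative fraction after k components = (λ_1 + ... + λ_k) / Σ λ:
  k = 1: 38/73 = 0.5205
  k = 2: (38 + 32)/73 = 70/73 = 0.9589
  k = 3: (38 + 32 + 3)/73 = 73/73 = 1

Summary (fraction, with percent):

explained: PC1 0.5205 (52.05%), PC2 0.4384 (43.84%), PC3 0.0411 (4.11%);  cumulative: 0.5205, 0.9589, 1


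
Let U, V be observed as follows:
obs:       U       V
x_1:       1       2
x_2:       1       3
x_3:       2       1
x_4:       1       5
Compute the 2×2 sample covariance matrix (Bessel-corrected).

Step 1 — column means:
  mean(U) = (1 + 1 + 2 + 1) / 4 = 5/4 = 1.25
  mean(V) = (2 + 3 + 1 + 5) / 4 = 11/4 = 2.75

Step 2 — sample covariance S[i,j] = (1/(n-1)) · Σ_k (x_{k,i} - mean_i) · (x_{k,j} - mean_j), with n-1 = 3.
  S[U,U] = ((-0.25)·(-0.25) + (-0.25)·(-0.25) + (0.75)·(0.75) + (-0.25)·(-0.25)) / 3 = 0.75/3 = 0.25
  S[U,V] = ((-0.25)·(-0.75) + (-0.25)·(0.25) + (0.75)·(-1.75) + (-0.25)·(2.25)) / 3 = -1.75/3 = -0.5833
  S[V,V] = ((-0.75)·(-0.75) + (0.25)·(0.25) + (-1.75)·(-1.75) + (2.25)·(2.25)) / 3 = 8.75/3 = 2.9167

S is symmetric (S[j,i] = S[i,j]). Assembling:

S = [[0.25, -0.5833],
 [-0.5833, 2.9167]]


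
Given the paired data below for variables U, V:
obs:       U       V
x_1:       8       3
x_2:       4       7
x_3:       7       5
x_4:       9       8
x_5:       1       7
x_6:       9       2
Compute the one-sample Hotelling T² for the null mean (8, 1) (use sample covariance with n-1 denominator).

Step 1 — sample mean vector:
  mean(U) = (8 + 4 + 7 + 9 + 1 + 9) / 6 = 38/6 = 6.3333
  mean(V) = (3 + 7 + 5 + 8 + 7 + 2) / 6 = 32/6 = 5.3333
  x̄ = (6.3333, 5.3333),  deviation x̄ - mu_0 = (6.3333, 5.3333) - (8, 1) = (-1.6667, 4.3333).

Step 2 — sample covariance matrix, S[i,j] = (1/(n-1)) · Σ_k (x_{k,i} - mean_i) · (x_{k,j} - mean_j), divisor n-1 = 5:
  S[U,U] = ((1.6667)·(1.6667) + (-2.3333)·(-2.3333) + (0.6667)·(0.6667) + (2.6667)·(2.6667) + (-5.3333)·(-5.3333) + (2.6667)·(2.6667)) / 5 = 51.3333/5 = 10.2667
  S[U,V] = ((1.6667)·(-2.3333) + (-2.3333)·(1.6667) + (0.6667)·(-0.3333) + (2.6667)·(2.6667) + (-5.3333)·(1.6667) + (2.6667)·(-3.3333)) / 5 = -18.6667/5 = -3.7333
  S[V,V] = ((-2.3333)·(-2.3333) + (1.6667)·(1.6667) + (-0.3333)·(-0.3333) + (2.6667)·(2.6667) + (1.6667)·(1.6667) + (-3.3333)·(-3.3333)) / 5 = 29.3333/5 = 5.8667
  S = [[10.2667, -3.7333],
 [-3.7333, 5.8667]].

Step 3 — invert S. det(S) = 10.2667·5.8667 - (-3.7333)² = 46.2933.
  S^{-1} = (1/det) · [[d, -b], [-b, a]] = [[0.1267, 0.0806],
 [0.0806, 0.2218]].

Step 4 — quadratic form (x̄ - mu_0)^T · S^{-1} · (x̄ - mu_0):
  S^{-1} · (x̄ - mu_0) = (0.1382, 0.8266),
  (x̄ - mu_0)^T · [...] = (-1.6667)·(0.1382) + (4.3333)·(0.8266) = 3.3516.

Step 5 — scale by n: T² = 6 · 3.3516 = 20.1094.

T² ≈ 20.1094


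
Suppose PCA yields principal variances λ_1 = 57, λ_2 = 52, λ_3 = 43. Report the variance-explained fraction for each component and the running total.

Step 1 — total variance = trace(Sigma) = Σ λ_i = 57 + 52 + 43 = 152.

Step 2 — fraction explained by component i = λ_i / Σ λ:
  PC1: 57/152 = 0.375
  PC2: 52/152 = 0.3421
  PC3: 43/152 = 0.2829

Step 3 — cumulative fraction after k components = (λ_1 + ... + λ_k) / Σ λ:
  k = 1: 57/152 = 0.375
  k = 2: (57 + 52)/152 = 109/152 = 0.7171
  k = 3: (57 + 52 + 43)/152 = 152/152 = 1

Summary (fraction, with percent):

explained: PC1 0.375 (37.5%), PC2 0.3421 (34.21%), PC3 0.2829 (28.29%);  cumulative: 0.375, 0.7171, 1


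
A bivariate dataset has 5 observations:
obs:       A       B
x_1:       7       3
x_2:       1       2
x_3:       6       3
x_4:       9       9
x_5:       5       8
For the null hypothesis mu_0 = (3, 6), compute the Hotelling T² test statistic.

Step 1 — sample mean vector:
  mean(A) = (7 + 1 + 6 + 9 + 5) / 5 = 28/5 = 5.6
  mean(B) = (3 + 2 + 3 + 9 + 8) / 5 = 25/5 = 5
  x̄ = (5.6, 5),  deviation x̄ - mu_0 = (5.6, 5) - (3, 6) = (2.6, -1).

Step 2 — sample covariance matrix, S[i,j] = (1/(n-1)) · Σ_k (x_{k,i} - mean_i) · (x_{k,j} - mean_j), divisor n-1 = 4:
  S[A,A] = ((1.4)·(1.4) + (-4.6)·(-4.6) + (0.4)·(0.4) + (3.4)·(3.4) + (-0.6)·(-0.6)) / 4 = 35.2/4 = 8.8
  S[A,B] = ((1.4)·(-2) + (-4.6)·(-3) + (0.4)·(-2) + (3.4)·(4) + (-0.6)·(3)) / 4 = 22/4 = 5.5
  S[B,B] = ((-2)·(-2) + (-3)·(-3) + (-2)·(-2) + (4)·(4) + (3)·(3)) / 4 = 42/4 = 10.5
  S = [[8.8, 5.5],
 [5.5, 10.5]].

Step 3 — invert S. det(S) = 8.8·10.5 - (5.5)² = 62.15.
  S^{-1} = (1/det) · [[d, -b], [-b, a]] = [[0.1689, -0.0885],
 [-0.0885, 0.1416]].

Step 4 — quadratic form (x̄ - mu_0)^T · S^{-1} · (x̄ - mu_0):
  S^{-1} · (x̄ - mu_0) = (0.5278, -0.3717),
  (x̄ - mu_0)^T · [...] = (2.6)·(0.5278) + (-1)·(-0.3717) = 1.7438.

Step 5 — scale by n: T² = 5 · 1.7438 = 8.7192.

T² ≈ 8.7192


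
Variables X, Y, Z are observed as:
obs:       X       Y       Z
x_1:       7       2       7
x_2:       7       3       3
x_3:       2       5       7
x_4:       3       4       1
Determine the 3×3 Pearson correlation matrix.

Step 1 — column means:
  mean(X) = (7 + 7 + 2 + 3) / 4 = 19/4 = 4.75
  mean(Y) = (2 + 3 + 5 + 4) / 4 = 14/4 = 3.5
  mean(Z) = (7 + 3 + 7 + 1) / 4 = 18/4 = 4.5

Step 2 — sample variances and covariances s[i,j] = (1/(n-1)) · Σ_k (x_{k,i} - mean_i) · (x_{k,j} - mean_j), with n-1 = 3:
  s[X,X] = ((2.25)·(2.25) + (2.25)·(2.25) + (-2.75)·(-2.75) + (-1.75)·(-1.75)) / 3 = 20.75/3 = 6.9167
  s[X,Y] = ((2.25)·(-1.5) + (2.25)·(-0.5) + (-2.75)·(1.5) + (-1.75)·(0.5)) / 3 = -9.5/3 = -3.1667
  s[X,Z] = ((2.25)·(2.5) + (2.25)·(-1.5) + (-2.75)·(2.5) + (-1.75)·(-3.5)) / 3 = 1.5/3 = 0.5
  s[Y,Y] = ((-1.5)·(-1.5) + (-0.5)·(-0.5) + (1.5)·(1.5) + (0.5)·(0.5)) / 3 = 5/3 = 1.6667
  s[Y,Z] = ((-1.5)·(2.5) + (-0.5)·(-1.5) + (1.5)·(2.5) + (0.5)·(-3.5)) / 3 = -1/3 = -0.3333
  s[Z,Z] = ((2.5)·(2.5) + (-1.5)·(-1.5) + (2.5)·(2.5) + (-3.5)·(-3.5)) / 3 = 27/3 = 9
  Sample standard deviations s_i = √(s[i,i]):
  s(X) = √(6.9167) = 2.63
  s(Y) = √(1.6667) = 1.291
  s(Z) = √(9) = 3

Step 3 — r_{ij} = s_{ij} / (s_i · s_j):
  r[X,X] = 1 (diagonal).
  r[X,Y] = -3.1667 / (2.63 · 1.291) = -3.1667 / 3.3953 = -0.9327
  r[X,Z] = 0.5 / (2.63 · 3) = 0.5 / 7.8899 = 0.0634
  r[Y,Y] = 1 (diagonal).
  r[Y,Z] = -0.3333 / (1.291 · 3) = -0.3333 / 3.873 = -0.0861
  r[Z,Z] = 1 (diagonal).

R is symmetric with unit diagonal. Assembling:

R = [[1, -0.9327, 0.0634],
 [-0.9327, 1, -0.0861],
 [0.0634, -0.0861, 1]]


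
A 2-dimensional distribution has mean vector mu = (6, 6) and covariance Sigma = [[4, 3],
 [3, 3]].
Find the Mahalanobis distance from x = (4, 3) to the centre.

Step 1 — centre the observation: (x - mu) = (-2, -3).

Step 2 — invert Sigma. det(Sigma) = 4·3 - (3)² = 3.
  Sigma^{-1} = (1/det) · [[d, -b], [-b, a]] = [[1, -1],
 [-1, 1.3333]].

Step 3 — form the quadratic (x - mu)^T · Sigma^{-1} · (x - mu):
  Sigma^{-1} · (x - mu) = (1, -2).
  (x - mu)^T · [Sigma^{-1} · (x - mu)] = (-2)·(1) + (-3)·(-2) = 4.

Step 4 — take square root: d = √(4) ≈ 2.

d(x, mu) = √(4) ≈ 2


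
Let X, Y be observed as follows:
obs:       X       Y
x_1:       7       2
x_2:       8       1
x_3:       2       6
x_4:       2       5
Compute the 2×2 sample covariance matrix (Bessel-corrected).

Step 1 — column means:
  mean(X) = (7 + 8 + 2 + 2) / 4 = 19/4 = 4.75
  mean(Y) = (2 + 1 + 6 + 5) / 4 = 14/4 = 3.5

Step 2 — sample covariance S[i,j] = (1/(n-1)) · Σ_k (x_{k,i} - mean_i) · (x_{k,j} - mean_j), with n-1 = 3.
  S[X,X] = ((2.25)·(2.25) + (3.25)·(3.25) + (-2.75)·(-2.75) + (-2.75)·(-2.75)) / 3 = 30.75/3 = 10.25
  S[X,Y] = ((2.25)·(-1.5) + (3.25)·(-2.5) + (-2.75)·(2.5) + (-2.75)·(1.5)) / 3 = -22.5/3 = -7.5
  S[Y,Y] = ((-1.5)·(-1.5) + (-2.5)·(-2.5) + (2.5)·(2.5) + (1.5)·(1.5)) / 3 = 17/3 = 5.6667

S is symmetric (S[j,i] = S[i,j]). Assembling:

S = [[10.25, -7.5],
 [-7.5, 5.6667]]


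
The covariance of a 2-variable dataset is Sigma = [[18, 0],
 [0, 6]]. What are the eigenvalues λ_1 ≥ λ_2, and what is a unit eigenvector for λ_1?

Step 1 — characteristic polynomial of 2×2 Sigma:
  det(Sigma - λI) = λ² - trace · λ + det = 0.
  trace = 18 + 6 = 24, det = 18·6 - (0)² = 108.
Step 2 — discriminant:
  Δ = trace² - 4·det = 576 - 432 = 144.
Step 3 — eigenvalues:
  λ = (trace ± √Δ)/2 = (24 ± 12)/2,
  λ_1 = 18,  λ_2 = 6.

Step 4 — unit eigenvector for λ_1: Sigma is diagonal, so its eigenvectors are the coordinate axes. λ_1 = 18 is the diagonal entry on the first coordinate axis, hence
  v_1 = (1, 0) (||v_1|| = 1).

λ_1 = 18,  λ_2 = 6;  v_1 ≈ (1, 0)


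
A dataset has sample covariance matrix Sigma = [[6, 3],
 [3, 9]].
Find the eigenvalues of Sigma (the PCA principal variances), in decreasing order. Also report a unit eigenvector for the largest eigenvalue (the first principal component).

Step 1 — characteristic polynomial of 2×2 Sigma:
  det(Sigma - λI) = λ² - trace · λ + det = 0.
  trace = 6 + 9 = 15, det = 6·9 - (3)² = 45.
Step 2 — discriminant:
  Δ = trace² - 4·det = 225 - 180 = 45.
Step 3 — eigenvalues:
  λ = (trace ± √Δ)/2 = (15 ± 6.7082)/2,
  λ_1 = 10.8541,  λ_2 = 4.1459.

Step 4 — unit eigenvector for λ_1: solve (Sigma - λ_1 I)v = 0. First row:
  (6 - 10.8541)·v_x + (3)·v_y = 0, i.e. (-4.8541)·v_x + (3)·v_y = 0,
  so v ∝ (b, λ_1 - a) = (3, 4.8541) = u.
  ||u|| = √((3)² + (4.8541)²) = √(32.5623) ≈ 5.7063,
  v_1 = u/||u|| ≈ (0.5257, 0.8507) (||v_1|| = 1).

λ_1 = 10.8541,  λ_2 = 4.1459;  v_1 ≈ (0.5257, 0.8507)


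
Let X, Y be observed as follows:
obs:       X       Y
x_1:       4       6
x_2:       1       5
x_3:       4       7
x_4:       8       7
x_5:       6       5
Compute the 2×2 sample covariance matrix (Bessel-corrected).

Step 1 — column means:
  mean(X) = (4 + 1 + 4 + 8 + 6) / 5 = 23/5 = 4.6
  mean(Y) = (6 + 5 + 7 + 7 + 5) / 5 = 30/5 = 6

Step 2 — sample covariance S[i,j] = (1/(n-1)) · Σ_k (x_{k,i} - mean_i) · (x_{k,j} - mean_j), with n-1 = 4.
  S[X,X] = ((-0.6)·(-0.6) + (-3.6)·(-3.6) + (-0.6)·(-0.6) + (3.4)·(3.4) + (1.4)·(1.4)) / 4 = 27.2/4 = 6.8
  S[X,Y] = ((-0.6)·(0) + (-3.6)·(-1) + (-0.6)·(1) + (3.4)·(1) + (1.4)·(-1)) / 4 = 5/4 = 1.25
  S[Y,Y] = ((0)·(0) + (-1)·(-1) + (1)·(1) + (1)·(1) + (-1)·(-1)) / 4 = 4/4 = 1

S is symmetric (S[j,i] = S[i,j]). Assembling:

S = [[6.8, 1.25],
 [1.25, 1]]


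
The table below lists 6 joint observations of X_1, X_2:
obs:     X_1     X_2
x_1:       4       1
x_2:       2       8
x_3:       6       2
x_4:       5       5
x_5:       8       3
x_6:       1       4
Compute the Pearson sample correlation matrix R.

Step 1 — column means:
  mean(X_1) = (4 + 2 + 6 + 5 + 8 + 1) / 6 = 26/6 = 4.3333
  mean(X_2) = (1 + 8 + 2 + 5 + 3 + 4) / 6 = 23/6 = 3.8333

Step 2 — sample variances and covariances s[i,j] = (1/(n-1)) · Σ_k (x_{k,i} - mean_i) · (x_{k,j} - mean_j), with n-1 = 5:
  s[X_1,X_1] = ((-0.3333)·(-0.3333) + (-2.3333)·(-2.3333) + (1.6667)·(1.6667) + (0.6667)·(0.6667) + (3.6667)·(3.6667) + (-3.3333)·(-3.3333)) / 5 = 33.3333/5 = 6.6667
  s[X_1,X_2] = ((-0.3333)·(-2.8333) + (-2.3333)·(4.1667) + (1.6667)·(-1.8333) + (0.6667)·(1.1667) + (3.6667)·(-0.8333) + (-3.3333)·(0.1667)) / 5 = -14.6667/5 = -2.9333
  s[X_2,X_2] = ((-2.8333)·(-2.8333) + (4.1667)·(4.1667) + (-1.8333)·(-1.8333) + (1.1667)·(1.1667) + (-0.8333)·(-0.8333) + (0.1667)·(0.1667)) / 5 = 30.8333/5 = 6.1667
  Sample standard deviations s_i = √(s[i,i]):
  s(X_1) = √(6.6667) = 2.582
  s(X_2) = √(6.1667) = 2.4833

Step 3 — r_{ij} = s_{ij} / (s_i · s_j):
  r[X_1,X_1] = 1 (diagonal).
  r[X_1,X_2] = -2.9333 / (2.582 · 2.4833) = -2.9333 / 6.4118 = -0.4575
  r[X_2,X_2] = 1 (diagonal).

R is symmetric with unit diagonal. Assembling:

R = [[1, -0.4575],
 [-0.4575, 1]]


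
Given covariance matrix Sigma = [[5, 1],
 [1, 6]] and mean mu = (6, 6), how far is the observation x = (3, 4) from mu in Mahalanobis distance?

Step 1 — centre the observation: (x - mu) = (-3, -2).

Step 2 — invert Sigma. det(Sigma) = 5·6 - (1)² = 29.
  Sigma^{-1} = (1/det) · [[d, -b], [-b, a]] = [[0.2069, -0.0345],
 [-0.0345, 0.1724]].

Step 3 — form the quadratic (x - mu)^T · Sigma^{-1} · (x - mu):
  Sigma^{-1} · (x - mu) = (-0.5517, -0.2414).
  (x - mu)^T · [Sigma^{-1} · (x - mu)] = (-3)·(-0.5517) + (-2)·(-0.2414) = 2.1379.

Step 4 — take square root: d = √(2.1379) ≈ 1.4622.

d(x, mu) = √(2.1379) ≈ 1.4622


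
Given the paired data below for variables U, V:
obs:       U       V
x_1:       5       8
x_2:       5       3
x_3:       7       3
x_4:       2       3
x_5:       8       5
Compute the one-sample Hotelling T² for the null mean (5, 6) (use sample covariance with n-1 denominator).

Step 1 — sample mean vector:
  mean(U) = (5 + 5 + 7 + 2 + 8) / 5 = 27/5 = 5.4
  mean(V) = (8 + 3 + 3 + 3 + 5) / 5 = 22/5 = 4.4
  x̄ = (5.4, 4.4),  deviation x̄ - mu_0 = (5.4, 4.4) - (5, 6) = (0.4, -1.6).

Step 2 — sample covariance matrix, S[i,j] = (1/(n-1)) · Σ_k (x_{k,i} - mean_i) · (x_{k,j} - mean_j), divisor n-1 = 4:
  S[U,U] = ((-0.4)·(-0.4) + (-0.4)·(-0.4) + (1.6)·(1.6) + (-3.4)·(-3.4) + (2.6)·(2.6)) / 4 = 21.2/4 = 5.3
  S[U,V] = ((-0.4)·(3.6) + (-0.4)·(-1.4) + (1.6)·(-1.4) + (-3.4)·(-1.4) + (2.6)·(0.6)) / 4 = 3.2/4 = 0.8
  S[V,V] = ((3.6)·(3.6) + (-1.4)·(-1.4) + (-1.4)·(-1.4) + (-1.4)·(-1.4) + (0.6)·(0.6)) / 4 = 19.2/4 = 4.8
  S = [[5.3, 0.8],
 [0.8, 4.8]].

Step 3 — invert S. det(S) = 5.3·4.8 - (0.8)² = 24.8.
  S^{-1} = (1/det) · [[d, -b], [-b, a]] = [[0.1935, -0.0323],
 [-0.0323, 0.2137]].

Step 4 — quadratic form (x̄ - mu_0)^T · S^{-1} · (x̄ - mu_0):
  S^{-1} · (x̄ - mu_0) = (0.129, -0.3548),
  (x̄ - mu_0)^T · [...] = (0.4)·(0.129) + (-1.6)·(-0.3548) = 0.6194.

Step 5 — scale by n: T² = 5 · 0.6194 = 3.0968.

T² ≈ 3.0968


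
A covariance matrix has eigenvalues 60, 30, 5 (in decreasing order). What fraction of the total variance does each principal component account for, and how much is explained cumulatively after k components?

Step 1 — total variance = trace(Sigma) = Σ λ_i = 60 + 30 + 5 = 95.

Step 2 — fraction explained by component i = λ_i / Σ λ:
  PC1: 60/95 = 0.6316
  PC2: 30/95 = 0.3158
  PC3: 5/95 = 0.0526

Step 3 — cumulative fraction after k components = (λ_1 + ... + λ_k) / Σ λ:
  k = 1: 60/95 = 0.6316
  k = 2: (60 + 30)/95 = 90/95 = 0.9474
  k = 3: (60 + 30 + 5)/95 = 95/95 = 1

Summary (fraction, with percent):

explained: PC1 0.6316 (63.16%), PC2 0.3158 (31.58%), PC3 0.0526 (5.26%);  cumulative: 0.6316, 0.9474, 1


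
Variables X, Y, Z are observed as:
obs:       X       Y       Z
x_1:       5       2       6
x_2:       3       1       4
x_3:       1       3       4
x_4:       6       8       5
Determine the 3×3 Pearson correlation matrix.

Step 1 — column means:
  mean(X) = (5 + 3 + 1 + 6) / 4 = 15/4 = 3.75
  mean(Y) = (2 + 1 + 3 + 8) / 4 = 14/4 = 3.5
  mean(Z) = (6 + 4 + 4 + 5) / 4 = 19/4 = 4.75

Step 2 — sample variances and covariances s[i,j] = (1/(n-1)) · Σ_k (x_{k,i} - mean_i) · (x_{k,j} - mean_j), with n-1 = 3:
  s[X,X] = ((1.25)·(1.25) + (-0.75)·(-0.75) + (-2.75)·(-2.75) + (2.25)·(2.25)) / 3 = 14.75/3 = 4.9167
  s[X,Y] = ((1.25)·(-1.5) + (-0.75)·(-2.5) + (-2.75)·(-0.5) + (2.25)·(4.5)) / 3 = 11.5/3 = 3.8333
  s[X,Z] = ((1.25)·(1.25) + (-0.75)·(-0.75) + (-2.75)·(-0.75) + (2.25)·(0.25)) / 3 = 4.75/3 = 1.5833
  s[Y,Y] = ((-1.5)·(-1.5) + (-2.5)·(-2.5) + (-0.5)·(-0.5) + (4.5)·(4.5)) / 3 = 29/3 = 9.6667
  s[Y,Z] = ((-1.5)·(1.25) + (-2.5)·(-0.75) + (-0.5)·(-0.75) + (4.5)·(0.25)) / 3 = 1.5/3 = 0.5
  s[Z,Z] = ((1.25)·(1.25) + (-0.75)·(-0.75) + (-0.75)·(-0.75) + (0.25)·(0.25)) / 3 = 2.75/3 = 0.9167
  Sample standard deviations s_i = √(s[i,i]):
  s(X) = √(4.9167) = 2.2174
  s(Y) = √(9.6667) = 3.1091
  s(Z) = √(0.9167) = 0.9574

Step 3 — r_{ij} = s_{ij} / (s_i · s_j):
  r[X,X] = 1 (diagonal).
  r[X,Y] = 3.8333 / (2.2174 · 3.1091) = 3.8333 / 6.894 = 0.556
  r[X,Z] = 1.5833 / (2.2174 · 0.9574) = 1.5833 / 2.123 = 0.7458
  r[Y,Y] = 1 (diagonal).
  r[Y,Z] = 0.5 / (3.1091 · 0.9574) = 0.5 / 2.9768 = 0.168
  r[Z,Z] = 1 (diagonal).

R is symmetric with unit diagonal. Assembling:

R = [[1, 0.556, 0.7458],
 [0.556, 1, 0.168],
 [0.7458, 0.168, 1]]


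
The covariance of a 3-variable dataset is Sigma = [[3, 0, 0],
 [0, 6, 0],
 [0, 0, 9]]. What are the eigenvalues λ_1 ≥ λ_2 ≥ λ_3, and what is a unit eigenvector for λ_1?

Step 1 — characteristic polynomial p(λ) = det(λI - Sigma) = λ³ - tr·λ² + c_1·λ - det, where tr = trace, c_1 = sum of the principal 2×2 minors, det = det(Sigma):
  tr = 3 + 6 + 9 = 18,
  c_1 = (3·6 - (0)²) + (3·9 - (0)²) + (6·9 - (0)²) = 18 + 27 + 54 = 99,
  det = 3·(6·9 - (0)²) - (0)·((0)·9 - (0)·(0)) + (0)·((0)·(0) - 6·(0)) = 3·(54) - (0)·(0) + (0)·(0) = 162.
  So p(λ) = λ³ - 18λ² + 99λ - 162.
Step 2 — look for an integer root (rational root theorem: any rational root is an integer divisor of 162). Testing λ = 3:
  p(3) = 27 - 162 + 297 - 162 = 0  ✓
  Dividing out (λ - 3): p(λ) = (λ - 3)(λ² - 15λ + 54).
Step 3 — remaining eigenvalues from the quadratic λ² - 15λ + 54 = 0:
  Δ = 15² - 4·54 = 225 - 216 = 9,  λ = (15 ± √9)/2 = (15 ± 3)/2 = 9 or 6.
  Sorted: λ_1 = 9,  λ_2 = 6,  λ_3 = 3  (check: sum = 18 = tr ✓).

Step 4 — unit eigenvector for λ_1 = 9: v spans the null space of (Sigma - λ_1 I), whose rows are
  r_1 = (-6, 0, 0),  r_2 = (0, -3, 0),  r_3 = (0, 0, 0).
  v is orthogonal to every row, so take v ∝ r_1 × r_2 = ((0)·(0) - (0)·(-3), (0)·(0) - (-6)·(0), (-6)·(-3) - (0)·(0)) = (0, 0, 18).
  Rescale (divide by 18): u = (0, 0, 1).
  ||u|| = √((0)² + (0)² + (1)²) = √(1) = 1,  v_1 = u/||u|| ≈ (0, 0, 1) (||v_1|| = 1).

λ_1 = 9,  λ_2 = 6,  λ_3 = 3;  v_1 ≈ (0, 0, 1)


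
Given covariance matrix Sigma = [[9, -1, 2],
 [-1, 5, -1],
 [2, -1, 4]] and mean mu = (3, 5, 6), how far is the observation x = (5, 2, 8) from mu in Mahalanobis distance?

Step 1 — centre the observation: (x - mu) = (2, -3, 2).

Step 2 — invert Sigma (cofactor / det for 3×3, or solve directly):
  Sigma^{-1} = [[0.1258, 0.0132, -0.0596],
 [0.0132, 0.2119, 0.0464],
 [-0.0596, 0.0464, 0.2914]].

Step 3 — form the quadratic (x - mu)^T · Sigma^{-1} · (x - mu):
  Sigma^{-1} · (x - mu) = (0.0927, -0.5166, 0.3245).
  (x - mu)^T · [Sigma^{-1} · (x - mu)] = (2)·(0.0927) + (-3)·(-0.5166) + (2)·(0.3245) = 2.3841.

Step 4 — take square root: d = √(2.3841) ≈ 1.5441.

d(x, mu) = √(2.3841) ≈ 1.5441


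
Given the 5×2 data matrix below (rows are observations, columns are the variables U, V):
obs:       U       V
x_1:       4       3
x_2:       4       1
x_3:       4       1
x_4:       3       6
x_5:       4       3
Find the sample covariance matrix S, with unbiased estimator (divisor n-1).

Step 1 — column means:
  mean(U) = (4 + 4 + 4 + 3 + 4) / 5 = 19/5 = 3.8
  mean(V) = (3 + 1 + 1 + 6 + 3) / 5 = 14/5 = 2.8

Step 2 — sample covariance S[i,j] = (1/(n-1)) · Σ_k (x_{k,i} - mean_i) · (x_{k,j} - mean_j), with n-1 = 4.
  S[U,U] = ((0.2)·(0.2) + (0.2)·(0.2) + (0.2)·(0.2) + (-0.8)·(-0.8) + (0.2)·(0.2)) / 4 = 0.8/4 = 0.2
  S[U,V] = ((0.2)·(0.2) + (0.2)·(-1.8) + (0.2)·(-1.8) + (-0.8)·(3.2) + (0.2)·(0.2)) / 4 = -3.2/4 = -0.8
  S[V,V] = ((0.2)·(0.2) + (-1.8)·(-1.8) + (-1.8)·(-1.8) + (3.2)·(3.2) + (0.2)·(0.2)) / 4 = 16.8/4 = 4.2

S is symmetric (S[j,i] = S[i,j]). Assembling:

S = [[0.2, -0.8],
 [-0.8, 4.2]]


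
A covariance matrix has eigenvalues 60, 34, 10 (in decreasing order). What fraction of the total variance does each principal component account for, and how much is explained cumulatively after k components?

Step 1 — total variance = trace(Sigma) = Σ λ_i = 60 + 34 + 10 = 104.

Step 2 — fraction explained by component i = λ_i / Σ λ:
  PC1: 60/104 = 0.5769
  PC2: 34/104 = 0.3269
  PC3: 10/104 = 0.0962

Step 3 — cumulative fraction after k components = (λ_1 + ... + λ_k) / Σ λ:
  k = 1: 60/104 = 0.5769
  k = 2: (60 + 34)/104 = 94/104 = 0.9038
  k = 3: (60 + 34 + 10)/104 = 104/104 = 1

Summary (fraction, with percent):

explained: PC1 0.5769 (57.69%), PC2 0.3269 (32.69%), PC3 0.0962 (9.62%);  cumulative: 0.5769, 0.9038, 1


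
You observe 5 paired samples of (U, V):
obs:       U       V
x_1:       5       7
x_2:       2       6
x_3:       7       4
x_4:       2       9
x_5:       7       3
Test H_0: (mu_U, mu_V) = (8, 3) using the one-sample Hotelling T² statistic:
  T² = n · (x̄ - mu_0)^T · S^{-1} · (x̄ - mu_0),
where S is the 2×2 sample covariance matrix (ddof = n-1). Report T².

Step 1 — sample mean vector:
  mean(U) = (5 + 2 + 7 + 2 + 7) / 5 = 23/5 = 4.6
  mean(V) = (7 + 6 + 4 + 9 + 3) / 5 = 29/5 = 5.8
  x̄ = (4.6, 5.8),  deviation x̄ - mu_0 = (4.6, 5.8) - (8, 3) = (-3.4, 2.8).

Step 2 — sample covariance matrix, S[i,j] = (1/(n-1)) · Σ_k (x_{k,i} - mean_i) · (x_{k,j} - mean_j), divisor n-1 = 4:
  S[U,U] = ((0.4)·(0.4) + (-2.6)·(-2.6) + (2.4)·(2.4) + (-2.6)·(-2.6) + (2.4)·(2.4)) / 4 = 25.2/4 = 6.3
  S[U,V] = ((0.4)·(1.2) + (-2.6)·(0.2) + (2.4)·(-1.8) + (-2.6)·(3.2) + (2.4)·(-2.8)) / 4 = -19.4/4 = -4.85
  S[V,V] = ((1.2)·(1.2) + (0.2)·(0.2) + (-1.8)·(-1.8) + (3.2)·(3.2) + (-2.8)·(-2.8)) / 4 = 22.8/4 = 5.7
  S = [[6.3, -4.85],
 [-4.85, 5.7]].

Step 3 — invert S. det(S) = 6.3·5.7 - (-4.85)² = 12.3875.
  S^{-1} = (1/det) · [[d, -b], [-b, a]] = [[0.4601, 0.3915],
 [0.3915, 0.5086]].

Step 4 — quadratic form (x̄ - mu_0)^T · S^{-1} · (x̄ - mu_0):
  S^{-1} · (x̄ - mu_0) = (-0.4682, 0.0928),
  (x̄ - mu_0)^T · [...] = (-3.4)·(-0.4682) + (2.8)·(0.0928) = 1.8519.

Step 5 — scale by n: T² = 5 · 1.8519 = 9.2593.

T² ≈ 9.2593


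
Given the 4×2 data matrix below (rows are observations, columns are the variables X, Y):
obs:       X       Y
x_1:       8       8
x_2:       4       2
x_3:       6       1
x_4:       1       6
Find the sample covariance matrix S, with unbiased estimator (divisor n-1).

Step 1 — column means:
  mean(X) = (8 + 4 + 6 + 1) / 4 = 19/4 = 4.75
  mean(Y) = (8 + 2 + 1 + 6) / 4 = 17/4 = 4.25

Step 2 — sample covariance S[i,j] = (1/(n-1)) · Σ_k (x_{k,i} - mean_i) · (x_{k,j} - mean_j), with n-1 = 3.
  S[X,X] = ((3.25)·(3.25) + (-0.75)·(-0.75) + (1.25)·(1.25) + (-3.75)·(-3.75)) / 3 = 26.75/3 = 8.9167
  S[X,Y] = ((3.25)·(3.75) + (-0.75)·(-2.25) + (1.25)·(-3.25) + (-3.75)·(1.75)) / 3 = 3.25/3 = 1.0833
  S[Y,Y] = ((3.75)·(3.75) + (-2.25)·(-2.25) + (-3.25)·(-3.25) + (1.75)·(1.75)) / 3 = 32.75/3 = 10.9167

S is symmetric (S[j,i] = S[i,j]). Assembling:

S = [[8.9167, 1.0833],
 [1.0833, 10.9167]]


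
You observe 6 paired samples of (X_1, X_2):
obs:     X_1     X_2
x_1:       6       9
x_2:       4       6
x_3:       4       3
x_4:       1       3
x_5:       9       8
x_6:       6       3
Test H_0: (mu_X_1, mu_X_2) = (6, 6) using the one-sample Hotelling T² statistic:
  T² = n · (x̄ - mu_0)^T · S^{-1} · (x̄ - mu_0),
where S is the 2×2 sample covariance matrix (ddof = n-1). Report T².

Step 1 — sample mean vector:
  mean(X_1) = (6 + 4 + 4 + 1 + 9 + 6) / 6 = 30/6 = 5
  mean(X_2) = (9 + 6 + 3 + 3 + 8 + 3) / 6 = 32/6 = 5.3333
  x̄ = (5, 5.3333),  deviation x̄ - mu_0 = (5, 5.3333) - (6, 6) = (-1, -0.6667).

Step 2 — sample covariance matrix, S[i,j] = (1/(n-1)) · Σ_k (x_{k,i} - mean_i) · (x_{k,j} - mean_j), divisor n-1 = 5:
  S[X_1,X_1] = ((1)·(1) + (-1)·(-1) + (-1)·(-1) + (-4)·(-4) + (4)·(4) + (1)·(1)) / 5 = 36/5 = 7.2
  S[X_1,X_2] = ((1)·(3.6667) + (-1)·(0.6667) + (-1)·(-2.3333) + (-4)·(-2.3333) + (4)·(2.6667) + (1)·(-2.3333)) / 5 = 23/5 = 4.6
  S[X_2,X_2] = ((3.6667)·(3.6667) + (0.6667)·(0.6667) + (-2.3333)·(-2.3333) + (-2.3333)·(-2.3333) + (2.6667)·(2.6667) + (-2.3333)·(-2.3333)) / 5 = 37.3333/5 = 7.4667
  S = [[7.2, 4.6],
 [4.6, 7.4667]].

Step 3 — invert S. det(S) = 7.2·7.4667 - (4.6)² = 32.6.
  S^{-1} = (1/det) · [[d, -b], [-b, a]] = [[0.229, -0.1411],
 [-0.1411, 0.2209]].

Step 4 — quadratic form (x̄ - mu_0)^T · S^{-1} · (x̄ - mu_0):
  S^{-1} · (x̄ - mu_0) = (-0.135, -0.0061),
  (x̄ - mu_0)^T · [...] = (-1)·(-0.135) + (-0.6667)·(-0.0061) = 0.1391.

Step 5 — scale by n: T² = 6 · 0.1391 = 0.8344.

T² ≈ 0.8344


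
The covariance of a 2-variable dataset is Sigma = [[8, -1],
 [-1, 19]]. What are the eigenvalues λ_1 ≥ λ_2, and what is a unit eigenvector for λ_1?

Step 1 — characteristic polynomial of 2×2 Sigma:
  det(Sigma - λI) = λ² - trace · λ + det = 0.
  trace = 8 + 19 = 27, det = 8·19 - (-1)² = 151.
Step 2 — discriminant:
  Δ = trace² - 4·det = 729 - 604 = 125.
Step 3 — eigenvalues:
  λ = (trace ± √Δ)/2 = (27 ± 11.1803)/2,
  λ_1 = 19.0902,  λ_2 = 7.9098.

Step 4 — unit eigenvector for λ_1: solve (Sigma - λ_1 I)v = 0. First row:
  (8 - 19.0902)·v_x + (-1)·v_y = 0, i.e. (-11.0902)·v_x + (-1)·v_y = 0,
  so v ∝ (b, λ_1 - a) = (-1, 11.0902); multiply by -1 so the first entry is positive: u = (1, -11.0902).
  ||u|| = √((1)² + (-11.0902)²) = √(123.9919) ≈ 11.1352,
  v_1 = u/||u|| ≈ (0.0898, -0.996) (||v_1|| = 1).

λ_1 = 19.0902,  λ_2 = 7.9098;  v_1 ≈ (0.0898, -0.996)


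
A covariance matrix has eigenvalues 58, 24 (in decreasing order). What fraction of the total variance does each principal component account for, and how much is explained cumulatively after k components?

Step 1 — total variance = trace(Sigma) = Σ λ_i = 58 + 24 = 82.

Step 2 — fraction explained by component i = λ_i / Σ λ:
  PC1: 58/82 = 0.7073
  PC2: 24/82 = 0.2927

Step 3 — cumulative fraction after k components = (λ_1 + ... + λ_k) / Σ λ:
  k = 1: 58/82 = 0.7073
  k = 2: (58 + 24)/82 = 82/82 = 1

Summary (fraction, with percent):

explained: PC1 0.7073 (70.73%), PC2 0.2927 (29.27%);  cumulative: 0.7073, 1


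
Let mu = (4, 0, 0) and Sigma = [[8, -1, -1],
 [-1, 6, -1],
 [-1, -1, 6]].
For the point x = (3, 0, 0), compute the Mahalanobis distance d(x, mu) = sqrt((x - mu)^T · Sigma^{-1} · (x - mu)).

Step 1 — centre the observation: (x - mu) = (-1, 0, 0).

Step 2 — invert Sigma (cofactor / det for 3×3, or solve directly):
  Sigma^{-1} = [[0.1316, 0.0263, 0.0263],
 [0.0263, 0.1767, 0.0338],
 [0.0263, 0.0338, 0.1767]].

Step 3 — form the quadratic (x - mu)^T · Sigma^{-1} · (x - mu):
  Sigma^{-1} · (x - mu) = (-0.1316, -0.0263, -0.0263).
  (x - mu)^T · [Sigma^{-1} · (x - mu)] = (-1)·(-0.1316) + (0)·(-0.0263) + (0)·(-0.0263) = 0.1316.

Step 4 — take square root: d = √(0.1316) ≈ 0.3627.

d(x, mu) = √(0.1316) ≈ 0.3627


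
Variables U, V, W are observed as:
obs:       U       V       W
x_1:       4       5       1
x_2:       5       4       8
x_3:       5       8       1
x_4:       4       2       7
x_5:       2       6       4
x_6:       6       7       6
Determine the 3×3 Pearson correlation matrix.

Step 1 — column means:
  mean(U) = (4 + 5 + 5 + 4 + 2 + 6) / 6 = 26/6 = 4.3333
  mean(V) = (5 + 4 + 8 + 2 + 6 + 7) / 6 = 32/6 = 5.3333
  mean(W) = (1 + 8 + 1 + 7 + 4 + 6) / 6 = 27/6 = 4.5

Step 2 — sample variances and covariances s[i,j] = (1/(n-1)) · Σ_k (x_{k,i} - mean_i) · (x_{k,j} - mean_j), with n-1 = 5:
  s[U,U] = ((-0.3333)·(-0.3333) + (0.6667)·(0.6667) + (0.6667)·(0.6667) + (-0.3333)·(-0.3333) + (-2.3333)·(-2.3333) + (1.6667)·(1.6667)) / 5 = 9.3333/5 = 1.8667
  s[U,V] = ((-0.3333)·(-0.3333) + (0.6667)·(-1.3333) + (0.6667)·(2.6667) + (-0.3333)·(-3.3333) + (-2.3333)·(0.6667) + (1.6667)·(1.6667)) / 5 = 3.3333/5 = 0.6667
  s[U,W] = ((-0.3333)·(-3.5) + (0.6667)·(3.5) + (0.6667)·(-3.5) + (-0.3333)·(2.5) + (-2.3333)·(-0.5) + (1.6667)·(1.5)) / 5 = 4/5 = 0.8
  s[V,V] = ((-0.3333)·(-0.3333) + (-1.3333)·(-1.3333) + (2.6667)·(2.6667) + (-3.3333)·(-3.3333) + (0.6667)·(0.6667) + (1.6667)·(1.6667)) / 5 = 23.3333/5 = 4.6667
  s[V,W] = ((-0.3333)·(-3.5) + (-1.3333)·(3.5) + (2.6667)·(-3.5) + (-3.3333)·(2.5) + (0.6667)·(-0.5) + (1.6667)·(1.5)) / 5 = -19/5 = -3.8
  s[W,W] = ((-3.5)·(-3.5) + (3.5)·(3.5) + (-3.5)·(-3.5) + (2.5)·(2.5) + (-0.5)·(-0.5) + (1.5)·(1.5)) / 5 = 45.5/5 = 9.1
  Sample standard deviations s_i = √(s[i,i]):
  s(U) = √(1.8667) = 1.3663
  s(V) = √(4.6667) = 2.1602
  s(W) = √(9.1) = 3.0166

Step 3 — r_{ij} = s_{ij} / (s_i · s_j):
  r[U,U] = 1 (diagonal).
  r[U,V] = 0.6667 / (1.3663 · 2.1602) = 0.6667 / 2.9515 = 0.2259
  r[U,W] = 0.8 / (1.3663 · 3.0166) = 0.8 / 4.1215 = 0.1941
  r[V,V] = 1 (diagonal).
  r[V,W] = -3.8 / (2.1602 · 3.0166) = -3.8 / 6.5166 = -0.5831
  r[W,W] = 1 (diagonal).

R is symmetric with unit diagonal. Assembling:

R = [[1, 0.2259, 0.1941],
 [0.2259, 1, -0.5831],
 [0.1941, -0.5831, 1]]


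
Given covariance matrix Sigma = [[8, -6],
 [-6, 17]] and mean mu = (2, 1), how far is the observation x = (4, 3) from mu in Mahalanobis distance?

Step 1 — centre the observation: (x - mu) = (2, 2).

Step 2 — invert Sigma. det(Sigma) = 8·17 - (-6)² = 100.
  Sigma^{-1} = (1/det) · [[d, -b], [-b, a]] = [[0.17, 0.06],
 [0.06, 0.08]].

Step 3 — form the quadratic (x - mu)^T · Sigma^{-1} · (x - mu):
  Sigma^{-1} · (x - mu) = (0.46, 0.28).
  (x - mu)^T · [Sigma^{-1} · (x - mu)] = (2)·(0.46) + (2)·(0.28) = 1.48.

Step 4 — take square root: d = √(1.48) ≈ 1.2166.

d(x, mu) = √(1.48) ≈ 1.2166


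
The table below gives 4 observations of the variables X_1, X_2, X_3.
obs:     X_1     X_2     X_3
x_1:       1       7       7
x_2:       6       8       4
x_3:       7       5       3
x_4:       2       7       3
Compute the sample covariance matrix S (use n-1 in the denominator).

Step 1 — column means:
  mean(X_1) = (1 + 6 + 7 + 2) / 4 = 16/4 = 4
  mean(X_2) = (7 + 8 + 5 + 7) / 4 = 27/4 = 6.75
  mean(X_3) = (7 + 4 + 3 + 3) / 4 = 17/4 = 4.25

Step 2 — sample covariance S[i,j] = (1/(n-1)) · Σ_k (x_{k,i} - mean_i) · (x_{k,j} - mean_j), with n-1 = 3.
  S[X_1,X_1] = ((-3)·(-3) + (2)·(2) + (3)·(3) + (-2)·(-2)) / 3 = 26/3 = 8.6667
  S[X_1,X_2] = ((-3)·(0.25) + (2)·(1.25) + (3)·(-1.75) + (-2)·(0.25)) / 3 = -4/3 = -1.3333
  S[X_1,X_3] = ((-3)·(2.75) + (2)·(-0.25) + (3)·(-1.25) + (-2)·(-1.25)) / 3 = -10/3 = -3.3333
  S[X_2,X_2] = ((0.25)·(0.25) + (1.25)·(1.25) + (-1.75)·(-1.75) + (0.25)·(0.25)) / 3 = 4.75/3 = 1.5833
  S[X_2,X_3] = ((0.25)·(2.75) + (1.25)·(-0.25) + (-1.75)·(-1.25) + (0.25)·(-1.25)) / 3 = 2.25/3 = 0.75
  S[X_3,X_3] = ((2.75)·(2.75) + (-0.25)·(-0.25) + (-1.25)·(-1.25) + (-1.25)·(-1.25)) / 3 = 10.75/3 = 3.5833

S is symmetric (S[j,i] = S[i,j]). Assembling:

S = [[8.6667, -1.3333, -3.3333],
 [-1.3333, 1.5833, 0.75],
 [-3.3333, 0.75, 3.5833]]


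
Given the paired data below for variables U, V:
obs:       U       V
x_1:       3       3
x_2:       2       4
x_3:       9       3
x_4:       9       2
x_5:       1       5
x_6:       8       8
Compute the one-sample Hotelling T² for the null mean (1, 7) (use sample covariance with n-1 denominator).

Step 1 — sample mean vector:
  mean(U) = (3 + 2 + 9 + 9 + 1 + 8) / 6 = 32/6 = 5.3333
  mean(V) = (3 + 4 + 3 + 2 + 5 + 8) / 6 = 25/6 = 4.1667
  x̄ = (5.3333, 4.1667),  deviation x̄ - mu_0 = (5.3333, 4.1667) - (1, 7) = (4.3333, -2.8333).

Step 2 — sample covariance matrix, S[i,j] = (1/(n-1)) · Σ_k (x_{k,i} - mean_i) · (x_{k,j} - mean_j), divisor n-1 = 5:
  S[U,U] = ((-2.3333)·(-2.3333) + (-3.3333)·(-3.3333) + (3.6667)·(3.6667) + (3.6667)·(3.6667) + (-4.3333)·(-4.3333) + (2.6667)·(2.6667)) / 5 = 69.3333/5 = 13.8667
  S[U,V] = ((-2.3333)·(-1.1667) + (-3.3333)·(-0.1667) + (3.6667)·(-1.1667) + (3.6667)·(-2.1667) + (-4.3333)·(0.8333) + (2.6667)·(3.8333)) / 5 = -2.3333/5 = -0.4667
  S[V,V] = ((-1.1667)·(-1.1667) + (-0.1667)·(-0.1667) + (-1.1667)·(-1.1667) + (-2.1667)·(-2.1667) + (0.8333)·(0.8333) + (3.8333)·(3.8333)) / 5 = 22.8333/5 = 4.5667
  S = [[13.8667, -0.4667],
 [-0.4667, 4.5667]].

Step 3 — invert S. det(S) = 13.8667·4.5667 - (-0.4667)² = 63.1067.
  S^{-1} = (1/det) · [[d, -b], [-b, a]] = [[0.0724, 0.0074],
 [0.0074, 0.2197]].

Step 4 — quadratic form (x̄ - mu_0)^T · S^{-1} · (x̄ - mu_0):
  S^{-1} · (x̄ - mu_0) = (0.2926, -0.5905),
  (x̄ - mu_0)^T · [...] = (4.3333)·(0.2926) + (-2.8333)·(-0.5905) = 2.9412.

Step 5 — scale by n: T² = 6 · 2.9412 = 17.6474.

T² ≈ 17.6474


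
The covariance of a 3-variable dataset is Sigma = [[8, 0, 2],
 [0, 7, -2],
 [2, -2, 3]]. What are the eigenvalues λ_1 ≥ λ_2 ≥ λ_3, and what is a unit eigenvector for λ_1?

Step 1 — characteristic polynomial p(λ) = det(λI - Sigma) = λ³ - tr·λ² + c_1·λ - det, where tr = trace, c_1 = sum of the principal 2×2 minors, det = det(Sigma):
  tr = 8 + 7 + 3 = 18,
  c_1 = (8·7 - (0)²) + (8·3 - (2)²) + (7·3 - (-2)²) = 56 + 20 + 17 = 93,
  det = 8·(7·3 - (-2)²) - (0)·((0)·3 - (-2)·(2)) + (2)·((0)·(-2) - 7·(2)) = 8·(17) - (0)·(4) + (2)·(-14) = 108.
  So p(λ) = λ³ - 18λ² + 93λ - 108.
Step 2 — look for an integer root (rational root theorem: any rational root is an integer divisor of 108). Testing λ = 9:
  p(9) = 729 - 1458 + 837 - 108 = 0  ✓
  Dividing out (λ - 9): p(λ) = (λ - 9)(λ² - 9λ + 12).
Step 3 — remaining eigenvalues from the quadratic λ² - 9λ + 12 = 0:
  Δ = 9² - 4·12 = 81 - 48 = 33,  λ = (9 ± √33)/2 = (9 ± 5.7446)/2 ≈ 7.3723 or 1.6277.
  Sorted: λ_1 = 9,  λ_2 = 7.3723,  λ_3 = 1.6277  (check: sum = 18 = tr ✓).

Step 4 — unit eigenvector for λ_1 = 9: v spans the null space of (Sigma - λ_1 I), whose rows are
  r_1 = (-1, 0, 2),  r_2 = (0, -2, -2),  r_3 = (2, -2, -6).
  v is orthogonal to every row, so take v ∝ r_1 × r_2 = ((0)·(-2) - (2)·(-2), (2)·(0) - (-1)·(-2), (-1)·(-2) - (0)·(0)) = (4, -2, 2).
  Rescale (divide by 2): u = (2, -1, 1).
  ||u|| = √((2)² + (-1)² + (1)²) = √(6) ≈ 2.4495,  v_1 = u/||u|| ≈ (0.8165, -0.4082, 0.4082) (||v_1|| = 1).

λ_1 = 9,  λ_2 = 7.3723,  λ_3 = 1.6277;  v_1 ≈ (0.8165, -0.4082, 0.4082)


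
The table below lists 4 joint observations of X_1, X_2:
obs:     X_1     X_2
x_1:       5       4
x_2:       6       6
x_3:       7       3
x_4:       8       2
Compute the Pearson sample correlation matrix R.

Step 1 — column means:
  mean(X_1) = (5 + 6 + 7 + 8) / 4 = 26/4 = 6.5
  mean(X_2) = (4 + 6 + 3 + 2) / 4 = 15/4 = 3.75

Step 2 — sample variances and covariances s[i,j] = (1/(n-1)) · Σ_k (x_{k,i} - mean_i) · (x_{k,j} - mean_j), with n-1 = 3:
  s[X_1,X_1] = ((-1.5)·(-1.5) + (-0.5)·(-0.5) + (0.5)·(0.5) + (1.5)·(1.5)) / 3 = 5/3 = 1.6667
  s[X_1,X_2] = ((-1.5)·(0.25) + (-0.5)·(2.25) + (0.5)·(-0.75) + (1.5)·(-1.75)) / 3 = -4.5/3 = -1.5
  s[X_2,X_2] = ((0.25)·(0.25) + (2.25)·(2.25) + (-0.75)·(-0.75) + (-1.75)·(-1.75)) / 3 = 8.75/3 = 2.9167
  Sample standard deviations s_i = √(s[i,i]):
  s(X_1) = √(1.6667) = 1.291
  s(X_2) = √(2.9167) = 1.7078

Step 3 — r_{ij} = s_{ij} / (s_i · s_j):
  r[X_1,X_1] = 1 (diagonal).
  r[X_1,X_2] = -1.5 / (1.291 · 1.7078) = -1.5 / 2.2048 = -0.6803
  r[X_2,X_2] = 1 (diagonal).

R is symmetric with unit diagonal. Assembling:

R = [[1, -0.6803],
 [-0.6803, 1]]


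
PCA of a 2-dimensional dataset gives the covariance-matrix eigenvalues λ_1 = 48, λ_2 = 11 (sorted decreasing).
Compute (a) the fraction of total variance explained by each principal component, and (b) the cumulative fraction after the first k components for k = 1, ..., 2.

Step 1 — total variance = trace(Sigma) = Σ λ_i = 48 + 11 = 59.

Step 2 — fraction explained by component i = λ_i / Σ λ:
  PC1: 48/59 = 0.8136
  PC2: 11/59 = 0.1864

Step 3 — cumulative fraction after k components = (λ_1 + ... + λ_k) / Σ λ:
  k = 1: 48/59 = 0.8136
  k = 2: (48 + 11)/59 = 59/59 = 1

Summary (fraction, with percent):

explained: PC1 0.8136 (81.36%), PC2 0.1864 (18.64%);  cumulative: 0.8136, 1


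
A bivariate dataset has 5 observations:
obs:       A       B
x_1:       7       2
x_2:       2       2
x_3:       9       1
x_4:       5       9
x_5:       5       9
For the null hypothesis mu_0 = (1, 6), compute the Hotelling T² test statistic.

Step 1 — sample mean vector:
  mean(A) = (7 + 2 + 9 + 5 + 5) / 5 = 28/5 = 5.6
  mean(B) = (2 + 2 + 1 + 9 + 9) / 5 = 23/5 = 4.6
  x̄ = (5.6, 4.6),  deviation x̄ - mu_0 = (5.6, 4.6) - (1, 6) = (4.6, -1.4).

Step 2 — sample covariance matrix, S[i,j] = (1/(n-1)) · Σ_k (x_{k,i} - mean_i) · (x_{k,j} - mean_j), divisor n-1 = 4:
  S[A,A] = ((1.4)·(1.4) + (-3.6)·(-3.6) + (3.4)·(3.4) + (-0.6)·(-0.6) + (-0.6)·(-0.6)) / 4 = 27.2/4 = 6.8
  S[A,B] = ((1.4)·(-2.6) + (-3.6)·(-2.6) + (3.4)·(-3.6) + (-0.6)·(4.4) + (-0.6)·(4.4)) / 4 = -11.8/4 = -2.95
  S[B,B] = ((-2.6)·(-2.6) + (-2.6)·(-2.6) + (-3.6)·(-3.6) + (4.4)·(4.4) + (4.4)·(4.4)) / 4 = 65.2/4 = 16.3
  S = [[6.8, -2.95],
 [-2.95, 16.3]].

Step 3 — invert S. det(S) = 6.8·16.3 - (-2.95)² = 102.1375.
  S^{-1} = (1/det) · [[d, -b], [-b, a]] = [[0.1596, 0.0289],
 [0.0289, 0.0666]].

Step 4 — quadratic form (x̄ - mu_0)^T · S^{-1} · (x̄ - mu_0):
  S^{-1} · (x̄ - mu_0) = (0.6937, 0.0397),
  (x̄ - mu_0)^T · [...] = (4.6)·(0.6937) + (-1.4)·(0.0397) = 3.1354.

Step 5 — scale by n: T² = 5 · 3.1354 = 15.6769.

T² ≈ 15.6769
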